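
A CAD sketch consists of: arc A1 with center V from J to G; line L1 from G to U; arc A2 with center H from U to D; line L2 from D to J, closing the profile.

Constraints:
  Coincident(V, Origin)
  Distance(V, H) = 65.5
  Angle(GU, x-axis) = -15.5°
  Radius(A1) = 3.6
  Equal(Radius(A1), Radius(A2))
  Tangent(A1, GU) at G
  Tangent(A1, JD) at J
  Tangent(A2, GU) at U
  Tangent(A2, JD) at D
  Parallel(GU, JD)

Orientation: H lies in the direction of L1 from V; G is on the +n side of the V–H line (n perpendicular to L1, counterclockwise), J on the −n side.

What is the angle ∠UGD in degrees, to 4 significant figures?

6.273°

Tangency of A1 to both parallel lines with radius 3.6 puts G and J at V ± 3.6·n: G = (0.9621, 3.469), J = (-0.9621, -3.469). Equal radii place U and D the same way about H: U = H + 3.6·n = (64.08, -14.04), D = H − 3.6·n = (62.16, -20.97). Then cos ∠UGD = GU·GD / (|GU||GD|), giving 6.273°.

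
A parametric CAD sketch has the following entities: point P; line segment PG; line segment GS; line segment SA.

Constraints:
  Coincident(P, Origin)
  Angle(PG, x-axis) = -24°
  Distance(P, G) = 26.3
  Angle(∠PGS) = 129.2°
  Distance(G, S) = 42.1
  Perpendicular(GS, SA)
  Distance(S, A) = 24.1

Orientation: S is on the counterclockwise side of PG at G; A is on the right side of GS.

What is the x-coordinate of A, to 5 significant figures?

72.470

P is at the origin; PG runs at -24.0° with length 26.3, so G = 26.3·(cos -24.0°, sin -24.0°) = (24.026, -10.697). ∠PGS = 129.2°, so GS runs at -24.0° + (180° − 129.2°) = 26.800° from the x-axis; with |GS| = 42.1, S = G + 42.1·(cos 26.800°, sin 26.800°) = (61.604, 8.2848). GS ⟂ SA; with |SA| = 24.1 on the right of GS, A = S + 24.1·(0.45088, -0.89259) = (72.470, -13.227). So A.x = 72.470.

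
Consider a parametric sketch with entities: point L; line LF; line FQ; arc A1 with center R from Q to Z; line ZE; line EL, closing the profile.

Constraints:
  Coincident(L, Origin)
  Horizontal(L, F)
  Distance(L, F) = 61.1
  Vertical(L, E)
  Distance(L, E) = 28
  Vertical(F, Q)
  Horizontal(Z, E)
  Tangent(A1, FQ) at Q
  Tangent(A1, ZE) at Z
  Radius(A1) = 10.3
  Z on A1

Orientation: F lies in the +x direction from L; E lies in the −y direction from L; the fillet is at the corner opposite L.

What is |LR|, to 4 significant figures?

53.80

L and E share the same x with |LE| = 28.0 and E on the −y side, so E = (0.000, -28.00). The virtual corner opposite L is at (61.10, -28.00). Tangency of A1 to FQ means the radius RQ is perpendicular to FQ and A1 meets ZE tangentially, so RZ is at right angles to ZE, with radius 10.3, so the center R sits 10.3 in from both sides at R = (50.80, -17.70). Then |LR| = |R − L| = 53.80.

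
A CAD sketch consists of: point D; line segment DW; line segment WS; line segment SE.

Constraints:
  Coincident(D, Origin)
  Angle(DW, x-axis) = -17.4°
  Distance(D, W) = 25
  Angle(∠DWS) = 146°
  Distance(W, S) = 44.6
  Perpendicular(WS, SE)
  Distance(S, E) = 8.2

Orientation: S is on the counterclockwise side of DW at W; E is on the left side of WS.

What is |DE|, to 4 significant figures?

65.58

D is at the origin; DW runs at -17.4° with length 25.0, so W = 25.0·(cos -17.4°, sin -17.4°) = (23.86, -7.476). ∠DWS = 146.0°, so WS runs at -17.4° + (180° − 146.0°) = 16.60° from the x-axis; with |WS| = 44.6, S = W + 44.6·(cos 16.60°, sin 16.60°) = (66.60, 5.266). The perpendicularity gives SE at right angles to WS; with |SE| = 8.2 on the left of WS, E = S + 8.2·(-0.2857, 0.9583) = (64.25, 13.12). Then |DE| = |E − D| = 65.58.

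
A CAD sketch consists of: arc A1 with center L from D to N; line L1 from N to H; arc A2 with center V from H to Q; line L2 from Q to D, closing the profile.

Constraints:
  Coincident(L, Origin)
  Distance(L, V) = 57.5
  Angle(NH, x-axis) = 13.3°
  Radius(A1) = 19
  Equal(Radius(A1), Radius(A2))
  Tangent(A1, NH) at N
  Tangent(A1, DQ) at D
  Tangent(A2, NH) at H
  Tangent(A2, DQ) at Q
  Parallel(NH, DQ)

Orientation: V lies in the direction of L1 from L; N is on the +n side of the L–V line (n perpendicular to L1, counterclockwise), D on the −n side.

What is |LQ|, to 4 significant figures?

60.56

Tangency of A1 to both parallel lines with radius 19.0 puts N and D at L ± 19.0·n: N = (-4.371, 18.49), D = (4.371, -18.49). Equal radii place H and Q the same way about V: H = V + 19.0·n = (51.59, 31.72), Q = V − 19.0·n = (60.33, -5.263). Then |LQ| = |Q − L| = 60.56.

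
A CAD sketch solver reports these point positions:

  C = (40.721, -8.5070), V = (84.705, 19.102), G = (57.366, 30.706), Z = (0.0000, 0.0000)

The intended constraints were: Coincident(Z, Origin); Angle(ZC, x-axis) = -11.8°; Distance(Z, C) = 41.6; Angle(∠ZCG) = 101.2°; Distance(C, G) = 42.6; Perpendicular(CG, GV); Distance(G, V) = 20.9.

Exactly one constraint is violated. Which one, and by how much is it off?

Distance(G, V) = 20.9 — off by 8.80.

Z = (0.00, 0.00) ✓; ZC at -11.80° ✓; |ZC| = 41.60 ✓; ∠ZCG = 101.2° ✓; |CG| = 42.60 ✓; ∠(CG, GV) = 90.00° ✓; |GV| = 29.70 ✗.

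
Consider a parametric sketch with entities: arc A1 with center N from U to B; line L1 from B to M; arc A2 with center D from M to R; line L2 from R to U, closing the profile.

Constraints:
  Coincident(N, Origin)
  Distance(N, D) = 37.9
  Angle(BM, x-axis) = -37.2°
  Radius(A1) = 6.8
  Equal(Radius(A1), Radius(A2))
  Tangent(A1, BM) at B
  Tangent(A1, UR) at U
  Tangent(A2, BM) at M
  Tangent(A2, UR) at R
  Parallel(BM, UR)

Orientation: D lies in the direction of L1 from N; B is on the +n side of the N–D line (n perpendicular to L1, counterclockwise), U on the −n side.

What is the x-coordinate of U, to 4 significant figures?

-4.111

N is at the origin and D lies 37.9 along u from N, so D = 37.9·u = (30.19, -22.91). Tangency of A1 to both parallel lines with radius 6.8 puts B and U at N ± 6.8·n: B = (4.111, 5.416), U = (-4.111, -5.416). So U.x = -4.111.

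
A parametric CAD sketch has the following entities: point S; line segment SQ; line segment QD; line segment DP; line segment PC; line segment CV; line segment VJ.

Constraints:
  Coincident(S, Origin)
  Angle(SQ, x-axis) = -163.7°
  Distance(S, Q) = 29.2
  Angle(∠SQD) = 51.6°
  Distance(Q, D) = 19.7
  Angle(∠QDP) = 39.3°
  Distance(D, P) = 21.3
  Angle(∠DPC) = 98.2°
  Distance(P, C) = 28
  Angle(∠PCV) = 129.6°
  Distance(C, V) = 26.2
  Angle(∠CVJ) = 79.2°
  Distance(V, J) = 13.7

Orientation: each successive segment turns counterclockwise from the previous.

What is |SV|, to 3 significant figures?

64.3

∠DPC = 98.2° gives PC at -173° from the x-axis; with |PC| = 28.0, C = (-45.4, -2.55). ∠PCV = 129.6° gives CV at -122° from the x-axis; with |CV| = 26.2, V = (-59.4, -24.7). Then |SV| = |V − S| = 64.3.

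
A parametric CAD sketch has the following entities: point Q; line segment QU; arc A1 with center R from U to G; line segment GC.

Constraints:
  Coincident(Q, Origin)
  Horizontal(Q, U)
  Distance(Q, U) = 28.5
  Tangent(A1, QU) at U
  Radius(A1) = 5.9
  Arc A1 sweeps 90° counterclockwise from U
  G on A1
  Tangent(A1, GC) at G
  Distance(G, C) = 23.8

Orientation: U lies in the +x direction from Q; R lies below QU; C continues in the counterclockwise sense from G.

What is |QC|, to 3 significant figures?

37.3

Q is at the origin; QU is horizontal with |QU| = 28.5 and U on the +x side, so U = (28.5, 0.00). Tangency of A1 to QU means the radius RU is perpendicular to QU, so R = U + (0, -5.9) = (28.5, -5.90). On A1, U sits at bearing 90° from R; a 90° counterclockwise sweep puts G at bearing 180°, so G = R + 5.9·(cos 180°, sin 180°) = (22.6, -5.90). A1 meets GC tangentially, so RG is at right angles to GC, so GC runs along (−sin 180°, cos 180°); with |GC| = 23.8, C = (22.6, -29.7). Then |QC| = |C − Q| = 37.3.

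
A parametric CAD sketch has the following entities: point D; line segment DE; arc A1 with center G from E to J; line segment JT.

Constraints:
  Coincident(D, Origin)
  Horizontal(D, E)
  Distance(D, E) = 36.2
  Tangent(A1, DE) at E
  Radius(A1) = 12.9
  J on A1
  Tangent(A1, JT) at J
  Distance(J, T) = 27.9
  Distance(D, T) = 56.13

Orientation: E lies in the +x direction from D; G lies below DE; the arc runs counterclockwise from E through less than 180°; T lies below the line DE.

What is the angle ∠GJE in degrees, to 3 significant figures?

33.4°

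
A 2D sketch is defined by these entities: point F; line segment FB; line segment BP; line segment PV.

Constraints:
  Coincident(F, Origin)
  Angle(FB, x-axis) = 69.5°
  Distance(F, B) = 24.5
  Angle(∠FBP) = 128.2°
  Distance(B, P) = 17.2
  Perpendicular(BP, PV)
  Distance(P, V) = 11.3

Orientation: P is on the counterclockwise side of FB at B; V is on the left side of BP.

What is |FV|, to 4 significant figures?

33.31

∠FBP = 128.2°, so BP runs at 69.5° + (180° − 128.2°) = 121.3° from the x-axis; with |BP| = 17.2, P = B + 17.2·(cos 121.3°, sin 121.3°) = (-0.3556, 37.65). BP is perpendicular to PV; with |PV| = 11.3 on the left of BP, V = P + 11.3·(-0.8545, -0.5195) = (-10.01, 31.77). Then |FV| = |V − F| = 33.31.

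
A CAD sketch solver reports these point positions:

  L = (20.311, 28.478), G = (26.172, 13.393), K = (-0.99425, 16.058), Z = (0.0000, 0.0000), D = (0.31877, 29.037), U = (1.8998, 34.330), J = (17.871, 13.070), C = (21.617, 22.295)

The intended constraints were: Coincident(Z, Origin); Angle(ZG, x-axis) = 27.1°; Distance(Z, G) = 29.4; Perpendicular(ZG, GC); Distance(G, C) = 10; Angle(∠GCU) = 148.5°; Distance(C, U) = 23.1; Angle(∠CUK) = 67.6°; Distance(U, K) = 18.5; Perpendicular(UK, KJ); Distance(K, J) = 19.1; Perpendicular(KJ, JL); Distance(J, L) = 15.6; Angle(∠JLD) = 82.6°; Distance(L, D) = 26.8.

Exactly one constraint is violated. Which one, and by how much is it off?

Distance(L, D) = 26.8 — off by 6.80.

Z = (0.00, 0.00) ✓; ZG at 27.10° ✓; |ZG| = 29.40 ✓; ∠(ZG, GC) = 90.00° ✓; |GC| = 10.00 ✓; ∠GCU = 148.5° ✓; |CU| = 23.10 ✓; ∠CUK = 67.60° ✓; |UK| = 18.50 ✓; ∠(UK, KJ) = 90.00° ✓; |KJ| = 19.10 ✓; ∠(KJ, JL) = 90.00° ✓; |JL| = 15.60 ✓; ∠JLD = 82.60° ✓; |LD| = 20.00 ✗.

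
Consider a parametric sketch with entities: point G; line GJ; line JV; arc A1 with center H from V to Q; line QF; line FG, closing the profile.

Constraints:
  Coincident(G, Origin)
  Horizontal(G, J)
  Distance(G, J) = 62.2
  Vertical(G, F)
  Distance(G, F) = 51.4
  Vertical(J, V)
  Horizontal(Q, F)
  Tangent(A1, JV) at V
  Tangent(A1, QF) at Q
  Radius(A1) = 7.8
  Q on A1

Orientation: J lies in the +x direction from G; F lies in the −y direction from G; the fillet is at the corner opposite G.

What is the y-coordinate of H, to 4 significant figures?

-43.60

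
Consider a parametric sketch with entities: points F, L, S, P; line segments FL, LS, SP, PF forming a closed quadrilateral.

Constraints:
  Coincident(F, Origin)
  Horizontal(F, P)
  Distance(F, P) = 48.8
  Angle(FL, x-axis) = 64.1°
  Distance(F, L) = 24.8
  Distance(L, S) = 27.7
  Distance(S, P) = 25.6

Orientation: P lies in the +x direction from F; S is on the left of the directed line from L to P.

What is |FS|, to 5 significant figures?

45.083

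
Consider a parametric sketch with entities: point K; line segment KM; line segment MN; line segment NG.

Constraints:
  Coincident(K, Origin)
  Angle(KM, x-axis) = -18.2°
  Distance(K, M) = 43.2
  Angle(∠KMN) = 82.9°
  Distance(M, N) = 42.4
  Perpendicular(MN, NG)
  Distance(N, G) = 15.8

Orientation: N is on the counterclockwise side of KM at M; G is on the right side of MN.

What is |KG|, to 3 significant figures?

69.4

K is at the origin; KM runs at -18.2° with length 43.2, so M = 43.2·(cos -18.2°, sin -18.2°) = (41.0, -13.5). ∠KMN = 82.9°, so MN runs at -18.2° + (180° − 82.9°) = 78.9° from the x-axis; with |MN| = 42.4, N = M + 42.4·(cos 78.9°, sin 78.9°) = (49.2, 28.1). The perpendicularity gives NG at right angles to MN; with |NG| = 15.8 on the right of MN, G = N + 15.8·(0.981, -0.193) = (64.7, 25.1). Then |KG| = |G − K| = 69.4.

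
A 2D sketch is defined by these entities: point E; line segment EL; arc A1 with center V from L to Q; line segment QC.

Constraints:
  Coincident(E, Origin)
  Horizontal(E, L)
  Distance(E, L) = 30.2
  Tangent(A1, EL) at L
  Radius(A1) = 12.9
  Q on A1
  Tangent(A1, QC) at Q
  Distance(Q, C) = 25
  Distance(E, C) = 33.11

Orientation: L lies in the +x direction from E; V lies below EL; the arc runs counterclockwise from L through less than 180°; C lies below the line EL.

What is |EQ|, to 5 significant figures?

19.961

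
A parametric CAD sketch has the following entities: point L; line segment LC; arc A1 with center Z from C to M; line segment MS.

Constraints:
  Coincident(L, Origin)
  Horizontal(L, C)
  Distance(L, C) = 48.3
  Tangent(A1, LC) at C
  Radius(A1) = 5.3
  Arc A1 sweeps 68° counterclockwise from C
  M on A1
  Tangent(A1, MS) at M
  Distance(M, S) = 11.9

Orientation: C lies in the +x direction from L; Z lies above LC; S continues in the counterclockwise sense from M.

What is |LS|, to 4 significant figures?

59.43

L is at the origin; L and C share the same y with |LC| = 48.3 and C on the +x side, so C = (48.30, 0.000). The tangent condition forces ZC to be normal to LC, so Z = C + (0, 5.3) = (48.30, 5.300). On A1, C sits at bearing -90° from Z; a 68° counterclockwise sweep puts M at bearing -22°, so M = Z + 5.3·(cos -22°, sin -22°) = (53.21, 3.315). The tangent condition forces ZM to be normal to MS, so MS runs along (−sin -22°, cos -22°); with |MS| = 11.9, S = (57.67, 14.35). Then |LS| = |S − L| = 59.43.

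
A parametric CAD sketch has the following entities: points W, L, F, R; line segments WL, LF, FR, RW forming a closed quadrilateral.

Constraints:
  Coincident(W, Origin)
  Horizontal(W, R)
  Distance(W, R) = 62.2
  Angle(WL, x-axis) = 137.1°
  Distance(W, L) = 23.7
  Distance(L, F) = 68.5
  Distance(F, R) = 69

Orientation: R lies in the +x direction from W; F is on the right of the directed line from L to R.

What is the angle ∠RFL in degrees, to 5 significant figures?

72.370°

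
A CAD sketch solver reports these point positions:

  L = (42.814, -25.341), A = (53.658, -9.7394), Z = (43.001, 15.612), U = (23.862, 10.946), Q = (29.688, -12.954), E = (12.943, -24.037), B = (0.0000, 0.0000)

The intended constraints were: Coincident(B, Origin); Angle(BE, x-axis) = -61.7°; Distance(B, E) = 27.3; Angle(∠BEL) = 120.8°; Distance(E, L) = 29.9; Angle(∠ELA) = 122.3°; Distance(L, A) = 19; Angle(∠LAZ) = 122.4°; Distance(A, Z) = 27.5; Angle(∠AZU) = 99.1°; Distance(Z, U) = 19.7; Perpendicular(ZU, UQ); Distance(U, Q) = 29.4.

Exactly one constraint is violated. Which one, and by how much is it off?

Distance(U, Q) = 29.4 — off by 4.80.

B = (0.00, 0.00) ✓; BE at -61.70° ✓; |BE| = 27.30 ✓; ∠BEL = 120.8° ✓; |EL| = 29.90 ✓; ∠ELA = 122.3° ✓; |LA| = 19.00 ✓; ∠LAZ = 122.4° ✓; |AZ| = 27.50 ✓; ∠AZU = 99.10° ✓; |ZU| = 19.70 ✓; ∠(ZU, UQ) = 90.00° ✓; |UQ| = 24.60 ✗.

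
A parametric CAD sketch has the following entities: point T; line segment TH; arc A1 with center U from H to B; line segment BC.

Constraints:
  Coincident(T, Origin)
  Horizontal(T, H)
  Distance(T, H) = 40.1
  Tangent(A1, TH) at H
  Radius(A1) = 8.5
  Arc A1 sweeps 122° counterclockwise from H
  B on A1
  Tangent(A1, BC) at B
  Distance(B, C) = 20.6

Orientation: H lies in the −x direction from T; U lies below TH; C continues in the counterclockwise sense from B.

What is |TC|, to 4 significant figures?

47.47

On A1, H sits at bearing 90° from U; a 122° counterclockwise sweep puts B at bearing 212°, so B = U + 8.5·(cos 212°, sin 212°) = (-47.31, -13.00). A1 meets BC tangentially, so UB is at right angles to BC, so BC runs along (−sin 212°, cos 212°); with |BC| = 20.6, C = (-36.39, -30.47). Then |TC| = |C − T| = 47.47.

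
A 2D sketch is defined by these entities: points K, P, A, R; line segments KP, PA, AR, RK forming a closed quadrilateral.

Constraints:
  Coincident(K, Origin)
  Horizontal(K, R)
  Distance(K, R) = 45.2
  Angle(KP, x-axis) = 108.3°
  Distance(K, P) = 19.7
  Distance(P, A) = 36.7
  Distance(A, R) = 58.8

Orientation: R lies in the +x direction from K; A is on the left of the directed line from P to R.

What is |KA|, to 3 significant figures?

51.4

K is at the origin; KR is horizontal with |KR| = 45.2 and R in +x, so R = (45.2, 0). KP runs at 108.3° with |KP| = 19.7, so P = (-6.19, 18.7). A is determined by |PA| = 36.7 and |AR| = 58.8 together: it lies at the intersection of circle(P, 36.7) and circle(R, 58.8). With |PR| = 54.7, the foot of the radical line on PR is 8.04 from P and the perpendicular offset is √(36.7² − 8.04²) = 35.8. Taking the left-of-PR solution: A = (13.6, 49.6).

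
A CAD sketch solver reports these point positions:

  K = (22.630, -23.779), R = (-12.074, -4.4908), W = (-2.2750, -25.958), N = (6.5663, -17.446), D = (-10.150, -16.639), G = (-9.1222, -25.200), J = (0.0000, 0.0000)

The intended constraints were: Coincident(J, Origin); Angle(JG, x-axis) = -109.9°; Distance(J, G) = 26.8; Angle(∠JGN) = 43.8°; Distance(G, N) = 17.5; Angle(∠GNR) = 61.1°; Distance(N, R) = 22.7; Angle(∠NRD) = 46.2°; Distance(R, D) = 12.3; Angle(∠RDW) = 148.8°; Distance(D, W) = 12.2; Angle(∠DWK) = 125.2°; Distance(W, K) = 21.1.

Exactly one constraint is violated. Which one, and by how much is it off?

Distance(W, K) = 21.1 — off by 3.90.

J = (0.00, 0.00) ✓; JG at -109.9° ✓; |JG| = 26.80 ✓; ∠JGN = 43.80° ✓; |GN| = 17.50 ✓; ∠GNR = 61.10° ✓; |NR| = 22.70 ✓; ∠NRD = 46.20° ✓; |RD| = 12.30 ✓; ∠RDW = 148.8° ✓; |DW| = 12.20 ✓; ∠DWK = 125.2° ✓; |WK| = 25.00 ✗.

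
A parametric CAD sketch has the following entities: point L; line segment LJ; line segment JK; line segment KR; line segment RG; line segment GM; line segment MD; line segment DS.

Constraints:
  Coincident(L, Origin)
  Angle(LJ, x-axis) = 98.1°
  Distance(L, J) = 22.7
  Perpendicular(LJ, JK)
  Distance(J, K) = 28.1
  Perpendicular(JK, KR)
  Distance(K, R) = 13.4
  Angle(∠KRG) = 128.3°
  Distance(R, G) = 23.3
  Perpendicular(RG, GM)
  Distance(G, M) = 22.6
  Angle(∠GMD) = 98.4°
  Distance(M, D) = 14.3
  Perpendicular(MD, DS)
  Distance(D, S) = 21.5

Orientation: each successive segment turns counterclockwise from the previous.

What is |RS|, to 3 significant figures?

6.92

∠GMD = 98.4° gives MD at 141° from the x-axis; with |MD| = 14.3, D = (-8.80, 22.0). MD ⟂ DS, so DS runs at -129°; with |DS| = 21.5, S = (-22.2, 5.18). Then |RS| = |S − R| = 6.92.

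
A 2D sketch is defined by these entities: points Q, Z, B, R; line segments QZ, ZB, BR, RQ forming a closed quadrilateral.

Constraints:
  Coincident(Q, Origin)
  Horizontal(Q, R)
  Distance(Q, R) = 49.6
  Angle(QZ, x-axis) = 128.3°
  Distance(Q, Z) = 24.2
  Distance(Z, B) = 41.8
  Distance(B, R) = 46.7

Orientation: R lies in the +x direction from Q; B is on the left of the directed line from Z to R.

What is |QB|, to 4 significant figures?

43.95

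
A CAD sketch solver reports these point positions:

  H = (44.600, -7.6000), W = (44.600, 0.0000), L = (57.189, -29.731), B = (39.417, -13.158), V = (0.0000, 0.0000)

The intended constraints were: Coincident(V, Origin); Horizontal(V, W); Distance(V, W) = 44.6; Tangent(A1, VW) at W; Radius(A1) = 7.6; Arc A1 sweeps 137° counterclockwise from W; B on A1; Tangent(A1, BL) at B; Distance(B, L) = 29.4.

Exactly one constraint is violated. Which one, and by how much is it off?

Distance(B, L) = 29.4 — off by 5.10.

V = (0.00, 0.00) ✓; V.y = 0.00, W.y = 0.00 ✓; |VW| = 44.60 ✓; ∠(HW, WV) = 90.00° ✓; |HW| = 7.600 ✓; bearing(H→B) − bearing(H→W) = 137.0° ✓; |HB| = 7.600 ✓; ∠(HB, BL) = 90.00° ✓; |BL| = 24.30 ✗.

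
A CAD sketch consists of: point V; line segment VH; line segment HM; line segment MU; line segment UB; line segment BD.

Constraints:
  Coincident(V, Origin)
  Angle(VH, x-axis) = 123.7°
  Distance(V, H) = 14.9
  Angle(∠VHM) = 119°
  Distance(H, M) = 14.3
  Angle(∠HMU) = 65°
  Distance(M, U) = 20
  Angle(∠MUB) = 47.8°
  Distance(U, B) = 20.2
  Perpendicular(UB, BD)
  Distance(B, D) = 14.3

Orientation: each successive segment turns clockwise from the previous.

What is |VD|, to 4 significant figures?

26.52

∠MUB = 47.8° gives UB at 175.5° from the x-axis; with |UB| = 20.2, B = (-9.616, 10.86). UB ⟂ BD, so BD runs at 85.50°; with |BD| = 14.3, D = (-8.494, 25.12). Then |VD| = |D − V| = 26.52.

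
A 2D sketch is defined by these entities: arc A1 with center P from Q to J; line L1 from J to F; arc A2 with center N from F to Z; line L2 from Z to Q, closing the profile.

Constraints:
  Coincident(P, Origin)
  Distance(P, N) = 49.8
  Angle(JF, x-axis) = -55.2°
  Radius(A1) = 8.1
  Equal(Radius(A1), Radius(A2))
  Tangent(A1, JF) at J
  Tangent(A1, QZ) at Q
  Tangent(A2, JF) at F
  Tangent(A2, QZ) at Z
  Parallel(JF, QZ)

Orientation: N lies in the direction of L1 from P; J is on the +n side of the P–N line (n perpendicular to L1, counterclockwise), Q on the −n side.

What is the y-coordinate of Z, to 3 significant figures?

-45.5

The slot axis is L1's direction at -55.2°, so u = (cos -55.2°, sin -55.2°) = (0.571, -0.821) and n = (−sin -55.2°, cos -55.2°) = (0.821, 0.571). P is at the origin and N lies 49.8 along u from P, so N = 49.8·u = (28.4, -40.9). Tangency of A1 to both parallel lines with radius 8.1 puts J and Q at P ± 8.1·n: J = (6.65, 4.62), Q = (-6.65, -4.62). Equal radii place F and Z the same way about N: F = N + 8.1·n = (35.1, -36.3), Z = N − 8.1·n = (21.8, -45.5). So Z.y = -45.5.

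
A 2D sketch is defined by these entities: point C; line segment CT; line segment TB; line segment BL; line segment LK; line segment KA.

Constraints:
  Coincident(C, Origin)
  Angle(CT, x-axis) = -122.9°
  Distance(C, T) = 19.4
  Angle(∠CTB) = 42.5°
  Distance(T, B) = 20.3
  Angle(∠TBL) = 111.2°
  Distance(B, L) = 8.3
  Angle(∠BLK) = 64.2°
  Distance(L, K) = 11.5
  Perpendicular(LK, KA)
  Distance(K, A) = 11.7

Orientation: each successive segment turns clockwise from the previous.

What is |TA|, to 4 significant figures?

13.67

C is at the origin; CT runs at -122.9° with length 19.4, so T = (-10.54, -16.29). ∠CTB = 42.5° gives TB at 99.60° from the x-axis; with |TB| = 20.3, B = (-13.92, 3.727). ∠TBL = 111.2° gives BL at 30.80° from the x-axis; with |BL| = 8.3, L = (-6.794, 7.977). ∠BLK = 64.2° gives LK at -85.00° from the x-axis; with |LK| = 11.5, K = (-5.791, -3.479). LK is perpendicular to KA, so KA runs at -175.0°; with |KA| = 11.7, A = (-17.45, -4.499). Then |TA| = |A − T| = 13.67.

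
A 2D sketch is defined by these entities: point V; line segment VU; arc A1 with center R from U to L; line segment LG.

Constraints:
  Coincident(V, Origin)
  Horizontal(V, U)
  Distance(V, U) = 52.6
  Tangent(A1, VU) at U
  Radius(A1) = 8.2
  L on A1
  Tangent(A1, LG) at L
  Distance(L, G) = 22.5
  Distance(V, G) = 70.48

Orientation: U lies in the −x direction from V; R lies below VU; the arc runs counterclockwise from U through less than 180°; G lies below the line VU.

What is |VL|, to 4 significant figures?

61.10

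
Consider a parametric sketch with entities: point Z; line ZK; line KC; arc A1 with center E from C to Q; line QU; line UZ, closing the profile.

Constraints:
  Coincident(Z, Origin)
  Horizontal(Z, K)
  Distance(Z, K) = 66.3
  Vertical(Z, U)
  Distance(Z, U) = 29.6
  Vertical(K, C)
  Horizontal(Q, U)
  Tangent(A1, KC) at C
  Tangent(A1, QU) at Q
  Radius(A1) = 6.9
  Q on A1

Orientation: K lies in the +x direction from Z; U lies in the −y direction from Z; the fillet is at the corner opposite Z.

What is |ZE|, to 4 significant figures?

63.59

Z is at the origin; ZK is horizontal with |ZK| = 66.3 and K on the +x side, so K = (66.30, 0.000). Z and U share the same x with |ZU| = 29.6 and U on the −y side, so U = (0.000, -29.60). The virtual corner opposite Z is at (66.30, -29.60). The tangent condition forces EC to be normal to KC and A1 meets QU tangentially, so EQ is at right angles to QU, with radius 6.9, so the center E sits 6.9 in from both sides at E = (59.40, -22.70). Then |ZE| = |E − Z| = 63.59.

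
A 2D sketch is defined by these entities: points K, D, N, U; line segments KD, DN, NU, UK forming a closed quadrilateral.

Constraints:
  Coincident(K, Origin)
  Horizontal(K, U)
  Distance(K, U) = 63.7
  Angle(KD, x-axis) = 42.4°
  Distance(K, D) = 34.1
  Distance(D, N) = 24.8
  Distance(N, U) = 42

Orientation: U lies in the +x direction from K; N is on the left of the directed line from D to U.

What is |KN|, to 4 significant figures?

58.82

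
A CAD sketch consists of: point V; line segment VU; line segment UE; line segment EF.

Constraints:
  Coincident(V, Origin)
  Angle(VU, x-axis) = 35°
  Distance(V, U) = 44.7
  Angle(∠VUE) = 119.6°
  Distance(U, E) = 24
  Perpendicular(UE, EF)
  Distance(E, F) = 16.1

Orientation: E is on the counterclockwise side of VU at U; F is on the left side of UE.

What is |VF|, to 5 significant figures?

51.397

∠VUE = 119.6°, so UE runs at 35.0° + (180° − 119.6°) = 95.400° from the x-axis; with |UE| = 24.0, E = U + 24.0·(cos 95.400°, sin 95.400°) = (34.357, 49.532). UE is perpendicular to EF; with |EF| = 16.1 on the left of UE, F = E + 16.1·(-0.99556, -0.094108) = (18.329, 48.017). Then |VF| = |F − V| = 51.397.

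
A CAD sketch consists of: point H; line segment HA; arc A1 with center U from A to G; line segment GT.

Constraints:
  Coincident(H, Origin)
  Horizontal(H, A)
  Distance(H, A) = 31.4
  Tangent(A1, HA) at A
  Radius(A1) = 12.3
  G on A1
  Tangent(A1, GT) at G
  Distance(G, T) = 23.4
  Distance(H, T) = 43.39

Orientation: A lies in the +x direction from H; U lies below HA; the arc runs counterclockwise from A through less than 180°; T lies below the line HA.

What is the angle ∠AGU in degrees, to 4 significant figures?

41.08°

H is at the origin; HA is horizontal with |HA| = 31.4 and A on the +x side, so A = (31.40, 0.000). A1 meets HA tangentially, so UA is at right angles to HA, so U = A + (0, -12.3) = (31.40, -12.30). Since UG ⟂ GT (tangency), |UT| = √(12.3² + 23.4²) = 26.44 regardless of where G sits on A1. So T lies on both circle(H, 43.39) and circle(U, 26.44); the below-HA intersection is T = (22.40, -37.16). G is the foot of the tangent from T: G = (19.21, -13.98).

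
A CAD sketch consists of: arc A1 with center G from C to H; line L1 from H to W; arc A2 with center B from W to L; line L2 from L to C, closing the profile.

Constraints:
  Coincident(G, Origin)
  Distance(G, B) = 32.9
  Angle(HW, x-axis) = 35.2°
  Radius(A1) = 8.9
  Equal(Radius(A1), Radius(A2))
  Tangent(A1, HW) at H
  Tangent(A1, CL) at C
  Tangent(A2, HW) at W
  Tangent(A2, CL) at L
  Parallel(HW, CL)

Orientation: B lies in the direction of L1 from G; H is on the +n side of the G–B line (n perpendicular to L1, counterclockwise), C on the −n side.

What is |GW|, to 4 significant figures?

34.08

Tangency of A1 to both parallel lines with radius 8.9 puts H and C at G ± 8.9·n: H = (-5.130, 7.273), C = (5.130, -7.273). Equal radii place W and L the same way about B: W = B + 8.9·n = (21.75, 26.24), L = B − 8.9·n = (32.01, 11.69). Then |GW| = |W − G| = 34.08.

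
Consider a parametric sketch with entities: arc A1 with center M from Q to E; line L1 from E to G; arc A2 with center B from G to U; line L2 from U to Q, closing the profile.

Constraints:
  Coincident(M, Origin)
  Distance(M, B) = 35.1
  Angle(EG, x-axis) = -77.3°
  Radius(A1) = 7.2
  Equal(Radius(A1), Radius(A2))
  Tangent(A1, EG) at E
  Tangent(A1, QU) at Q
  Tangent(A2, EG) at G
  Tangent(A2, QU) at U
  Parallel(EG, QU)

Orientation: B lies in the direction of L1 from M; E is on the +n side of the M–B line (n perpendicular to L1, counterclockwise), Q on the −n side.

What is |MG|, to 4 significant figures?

35.83

Tangency of A1 to both parallel lines with radius 7.2 puts E and Q at M ± 7.2·n: E = (7.024, 1.583), Q = (-7.024, -1.583). Equal radii place G and U the same way about B: G = B + 7.2·n = (14.74, -32.66), U = B − 7.2·n = (0.6928, -35.82). Then |MG| = |G − M| = 35.83.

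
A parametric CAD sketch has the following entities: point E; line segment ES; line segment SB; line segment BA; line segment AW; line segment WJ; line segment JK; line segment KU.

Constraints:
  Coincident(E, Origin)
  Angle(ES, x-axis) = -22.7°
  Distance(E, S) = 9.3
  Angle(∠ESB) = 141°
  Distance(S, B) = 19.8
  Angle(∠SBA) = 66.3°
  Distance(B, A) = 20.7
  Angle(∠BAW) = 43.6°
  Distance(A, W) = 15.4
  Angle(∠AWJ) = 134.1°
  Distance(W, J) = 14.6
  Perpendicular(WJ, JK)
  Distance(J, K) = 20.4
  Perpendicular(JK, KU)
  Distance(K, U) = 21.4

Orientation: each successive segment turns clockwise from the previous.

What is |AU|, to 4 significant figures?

10.13

E is at the origin; ES runs at -22.7° with length 9.3, so S = (8.580, -3.589). ∠ESB = 141.0° gives SB at -61.70° from the x-axis; with |SB| = 19.8, B = (17.97, -21.02). ∠SBA = 66.3° gives BA at -175.4° from the x-axis; with |BA| = 20.7, A = (-2.667, -22.68). ∠BAW = 43.6° gives AW at 48.20° from the x-axis; with |AW| = 15.4, W = (7.598, -11.20). ∠AWJ = 134.1° gives WJ at 2.300° from the x-axis; with |WJ| = 14.6, J = (22.19, -10.62). The perpendicularity gives JK at right angles to WJ, so JK runs at -87.70°; with |JK| = 20.4, K = (23.00, -31.00). The perpendicularity gives KU at right angles to JK, so KU runs at -177.7°; with |KU| = 21.4, U = (1.622, -31.86). Then |AU| = |U − A| = 10.13.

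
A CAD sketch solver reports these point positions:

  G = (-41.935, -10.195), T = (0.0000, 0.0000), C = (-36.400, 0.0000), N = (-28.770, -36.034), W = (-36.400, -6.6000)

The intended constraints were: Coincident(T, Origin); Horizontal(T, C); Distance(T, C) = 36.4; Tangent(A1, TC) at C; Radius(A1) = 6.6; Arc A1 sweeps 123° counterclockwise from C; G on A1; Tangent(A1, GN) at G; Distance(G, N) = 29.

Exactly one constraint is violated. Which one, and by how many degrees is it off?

Tangent(A1, GN) at G — off by 6.00°.

T = (0.00, 0.00) ✓; T.y = 0.00, C.y = 0.00 ✓; |TC| = 36.40 ✓; ∠(WC, CT) = 90.00° ✓; |WC| = 6.600 ✓; bearing(W→G) − bearing(W→C) = 123.0° ✓; |WG| = 6.600 ✓; ∠(WG, GN) = 96.00° ✗; |GN| = 29.00 ✓.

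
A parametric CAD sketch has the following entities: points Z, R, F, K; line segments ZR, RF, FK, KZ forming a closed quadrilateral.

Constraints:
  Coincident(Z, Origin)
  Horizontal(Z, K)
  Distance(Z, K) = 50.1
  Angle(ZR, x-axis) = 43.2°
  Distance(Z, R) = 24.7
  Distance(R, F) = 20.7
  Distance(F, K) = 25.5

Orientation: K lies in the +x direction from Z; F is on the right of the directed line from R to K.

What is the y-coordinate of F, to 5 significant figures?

-2.6657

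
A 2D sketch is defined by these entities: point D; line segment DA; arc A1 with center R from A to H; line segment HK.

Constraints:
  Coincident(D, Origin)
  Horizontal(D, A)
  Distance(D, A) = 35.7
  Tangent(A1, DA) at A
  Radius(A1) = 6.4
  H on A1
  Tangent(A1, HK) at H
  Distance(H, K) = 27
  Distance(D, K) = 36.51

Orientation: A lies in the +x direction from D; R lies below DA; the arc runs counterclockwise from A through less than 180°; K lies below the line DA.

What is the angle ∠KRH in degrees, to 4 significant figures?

76.66°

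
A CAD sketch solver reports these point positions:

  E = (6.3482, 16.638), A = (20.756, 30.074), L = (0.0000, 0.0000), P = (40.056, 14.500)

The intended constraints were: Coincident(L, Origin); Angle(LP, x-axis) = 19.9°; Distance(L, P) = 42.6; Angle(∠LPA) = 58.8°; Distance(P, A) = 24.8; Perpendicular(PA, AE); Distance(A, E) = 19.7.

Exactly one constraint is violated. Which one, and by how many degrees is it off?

Perpendicular(PA, AE) — off by 8.10°.

L = (0.00, 0.00) ✓; LP at 19.90° ✓; |LP| = 42.60 ✓; ∠LPA = 58.80° ✓; |PA| = 24.80 ✓; ∠(PA, AE) = 81.90° ✗; |AE| = 19.70 ✓.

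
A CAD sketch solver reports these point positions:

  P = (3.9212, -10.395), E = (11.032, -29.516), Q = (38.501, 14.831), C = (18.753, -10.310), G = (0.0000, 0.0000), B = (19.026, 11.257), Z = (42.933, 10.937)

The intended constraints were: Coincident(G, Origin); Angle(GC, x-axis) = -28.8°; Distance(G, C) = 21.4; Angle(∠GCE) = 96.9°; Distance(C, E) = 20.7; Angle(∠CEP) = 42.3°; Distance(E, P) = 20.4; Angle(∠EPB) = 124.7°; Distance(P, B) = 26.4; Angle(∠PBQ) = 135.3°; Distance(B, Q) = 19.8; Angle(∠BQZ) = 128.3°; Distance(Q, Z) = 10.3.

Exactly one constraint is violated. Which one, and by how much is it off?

Distance(Q, Z) = 10.3 — off by 4.40.

G = (0.00, 0.00) ✓; GC at -28.80° ✓; |GC| = 21.40 ✓; ∠GCE = 96.90° ✓; |CE| = 20.70 ✓; ∠CEP = 42.30° ✓; |EP| = 20.40 ✓; ∠EPB = 124.7° ✓; |PB| = 26.40 ✓; ∠PBQ = 135.3° ✓; |BQ| = 19.80 ✓; ∠BQZ = 128.3° ✓; |QZ| = 5.900 ✗.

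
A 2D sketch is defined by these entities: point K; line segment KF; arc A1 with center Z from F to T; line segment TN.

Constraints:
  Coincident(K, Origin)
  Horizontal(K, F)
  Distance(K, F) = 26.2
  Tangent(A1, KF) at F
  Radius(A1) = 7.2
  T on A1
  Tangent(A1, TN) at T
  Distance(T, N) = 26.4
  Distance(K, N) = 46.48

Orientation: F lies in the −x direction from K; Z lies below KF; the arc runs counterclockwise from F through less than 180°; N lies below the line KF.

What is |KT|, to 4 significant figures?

34.25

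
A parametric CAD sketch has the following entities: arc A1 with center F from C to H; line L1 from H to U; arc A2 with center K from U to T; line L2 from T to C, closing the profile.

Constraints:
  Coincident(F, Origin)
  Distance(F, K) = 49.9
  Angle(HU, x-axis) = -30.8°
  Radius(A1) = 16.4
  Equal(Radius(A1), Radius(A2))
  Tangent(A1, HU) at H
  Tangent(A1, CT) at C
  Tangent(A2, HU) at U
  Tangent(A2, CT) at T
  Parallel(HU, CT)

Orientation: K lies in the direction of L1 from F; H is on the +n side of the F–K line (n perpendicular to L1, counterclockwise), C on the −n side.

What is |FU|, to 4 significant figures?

52.53

The slot axis is L1's direction at -30.8°, so u = (cos -30.8°, sin -30.8°) = (0.8590, -0.5120) and n = (−sin -30.8°, cos -30.8°) = (0.5120, 0.8590). F is at the origin and K lies 49.9 along u from F, so K = 49.9·u = (42.86, -25.55). Tangency of A1 to both parallel lines with radius 16.4 puts H and C at F ± 16.4·n: H = (8.398, 14.09), C = (-8.398, -14.09). Equal radii place U and T the same way about K: U = K + 16.4·n = (51.26, -11.46), T = K − 16.4·n = (34.46, -39.64). Then |FU| = |U − F| = 52.53.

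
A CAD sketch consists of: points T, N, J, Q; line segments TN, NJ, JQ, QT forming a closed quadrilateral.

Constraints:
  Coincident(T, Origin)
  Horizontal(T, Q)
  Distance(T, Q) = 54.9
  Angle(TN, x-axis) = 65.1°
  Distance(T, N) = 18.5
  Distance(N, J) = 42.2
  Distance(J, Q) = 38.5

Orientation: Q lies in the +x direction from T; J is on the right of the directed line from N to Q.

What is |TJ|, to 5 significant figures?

32.483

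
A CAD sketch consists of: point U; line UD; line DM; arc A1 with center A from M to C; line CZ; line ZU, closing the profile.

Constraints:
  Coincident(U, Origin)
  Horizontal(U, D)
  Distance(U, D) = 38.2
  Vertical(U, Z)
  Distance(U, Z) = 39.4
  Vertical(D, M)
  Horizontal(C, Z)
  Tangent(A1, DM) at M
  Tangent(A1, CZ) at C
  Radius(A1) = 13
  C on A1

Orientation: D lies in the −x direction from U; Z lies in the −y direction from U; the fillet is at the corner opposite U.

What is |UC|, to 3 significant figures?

46.8

The virtual corner opposite U is at (-38.2, -39.4). The tangent condition forces AM to be normal to DM and since A1 is tangent to CZ there, AC ⟂ CZ, with radius 13.0, so the center A sits 13.0 in from both sides at A = (-25.2, -26.4). That places the tangent points at M = (-38.2, -26.4) on DM and C = (-25.2, -39.4) on CZ. Then |UC| = |C − U| = 46.8.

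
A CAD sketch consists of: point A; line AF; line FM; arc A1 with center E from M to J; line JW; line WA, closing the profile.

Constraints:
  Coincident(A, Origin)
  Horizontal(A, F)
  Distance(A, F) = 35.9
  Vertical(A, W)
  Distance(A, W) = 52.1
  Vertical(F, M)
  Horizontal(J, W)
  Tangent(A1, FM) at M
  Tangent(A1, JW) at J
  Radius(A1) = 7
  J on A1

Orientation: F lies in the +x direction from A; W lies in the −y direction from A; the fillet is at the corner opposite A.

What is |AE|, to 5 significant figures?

53.565

A is at the origin; A and F share the same y with |AF| = 35.9 and F on the +x side, so F = (35.900, 0.0000). AW is vertical with |AW| = 52.1 and W on the −y side, so W = (0.0000, -52.100). The virtual corner opposite A is at (35.900, -52.100). Tangency of A1 to FM means the radius EM is perpendicular to FM and tangency of A1 to JW means the radius EJ is perpendicular to JW, with radius 7.0, so the center E sits 7.0 in from both sides at E = (28.900, -45.100). Then |AE| = |E − A| = 53.565.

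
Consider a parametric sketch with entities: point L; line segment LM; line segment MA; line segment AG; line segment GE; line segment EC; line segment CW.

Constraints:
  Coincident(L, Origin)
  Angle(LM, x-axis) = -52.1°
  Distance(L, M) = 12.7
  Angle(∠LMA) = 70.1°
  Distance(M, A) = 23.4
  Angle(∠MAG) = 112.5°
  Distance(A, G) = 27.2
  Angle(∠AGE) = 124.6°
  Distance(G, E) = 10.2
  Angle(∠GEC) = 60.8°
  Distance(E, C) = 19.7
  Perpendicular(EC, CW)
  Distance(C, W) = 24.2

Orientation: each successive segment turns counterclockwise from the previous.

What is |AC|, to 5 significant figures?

16.854

L is at the origin; LM runs at -52.1° with length 12.7, so M = (7.8014, -10.021). ∠LMA = 70.1° gives MA at 57.800° from the x-axis; with |MA| = 23.4, A = (20.271, 9.7796). ∠MAG = 112.5° gives AG at 125.30° from the x-axis; with |AG| = 27.2, G = (4.5530, 31.978). ∠AGE = 124.6° gives GE at -179.30° from the x-axis; with |GE| = 10.2, E = (-5.6462, 31.854). ∠GEC = 60.8° gives EC at -60.100° from the x-axis; with |EC| = 19.7, C = (4.1740, 14.776). Then |AC| = |C − A| = 16.854.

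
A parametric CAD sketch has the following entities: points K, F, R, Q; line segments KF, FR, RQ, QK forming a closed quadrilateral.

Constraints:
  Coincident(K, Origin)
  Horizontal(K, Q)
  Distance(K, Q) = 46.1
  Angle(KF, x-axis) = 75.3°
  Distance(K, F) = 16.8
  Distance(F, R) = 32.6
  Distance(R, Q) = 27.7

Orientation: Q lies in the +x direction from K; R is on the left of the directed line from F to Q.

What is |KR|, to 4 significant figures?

43.76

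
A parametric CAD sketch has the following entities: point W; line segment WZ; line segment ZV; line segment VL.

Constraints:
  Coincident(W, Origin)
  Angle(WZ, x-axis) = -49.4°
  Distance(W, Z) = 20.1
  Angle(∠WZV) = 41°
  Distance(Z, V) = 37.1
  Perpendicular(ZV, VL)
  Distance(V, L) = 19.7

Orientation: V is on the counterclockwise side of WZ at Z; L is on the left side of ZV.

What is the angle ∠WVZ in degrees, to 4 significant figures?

31.02°

W is at the origin; WZ runs at -49.4° with length 20.1, so Z = 20.1·(cos -49.4°, sin -49.4°) = (13.08, -15.26). ∠WZV = 41.0°, so ZV runs at -49.4° + (180° − 41.0°) = 89.60° from the x-axis; with |ZV| = 37.1, V = Z + 37.1·(cos 89.60°, sin 89.60°) = (13.34, 21.84). Then cos ∠WVZ = VW·VZ / (|VW||VZ|), giving 31.02°.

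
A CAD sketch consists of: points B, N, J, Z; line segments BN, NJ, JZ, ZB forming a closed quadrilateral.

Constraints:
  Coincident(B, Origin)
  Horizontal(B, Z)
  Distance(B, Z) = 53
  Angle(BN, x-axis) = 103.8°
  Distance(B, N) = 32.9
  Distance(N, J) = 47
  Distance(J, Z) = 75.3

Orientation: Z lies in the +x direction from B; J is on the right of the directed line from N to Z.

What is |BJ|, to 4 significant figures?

24.89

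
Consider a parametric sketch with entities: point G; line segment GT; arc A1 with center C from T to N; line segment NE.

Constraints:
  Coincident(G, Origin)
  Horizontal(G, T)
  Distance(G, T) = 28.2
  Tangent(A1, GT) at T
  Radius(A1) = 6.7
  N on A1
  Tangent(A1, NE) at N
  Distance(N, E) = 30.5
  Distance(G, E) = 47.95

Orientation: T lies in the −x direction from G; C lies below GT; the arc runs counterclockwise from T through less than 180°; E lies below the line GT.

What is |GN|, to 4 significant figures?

35.68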